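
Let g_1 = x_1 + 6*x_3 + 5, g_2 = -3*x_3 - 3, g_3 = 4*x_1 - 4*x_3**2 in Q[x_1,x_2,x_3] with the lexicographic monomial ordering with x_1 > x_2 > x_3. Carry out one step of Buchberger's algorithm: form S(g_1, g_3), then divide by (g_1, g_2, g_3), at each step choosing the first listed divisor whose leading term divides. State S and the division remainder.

lcm(LM(g_1), LM(g_3)) = x_1.
S = (lcm/LT(g_1))·g_1 − (lcm/LT(g_3))·g_3 = x_3**2 + 6*x_3 + 5.
Reduce S modulo (g_1, g_2, g_3) in that order:
  leading term x_3**2: subtract (-1/3*x_3)·g_2 from x_3**2 + 6*x_3 + 5 → 5*x_3 + 5
  leading term x_3: subtract (-5/3)·g_2 from 5*x_3 + 5 → 0
The remainder is 0, so this S-polynomial contributes no new basis element.

S(g_1, g_3) = x_3**2 + 6*x_3 + 5; remainder on division = 0.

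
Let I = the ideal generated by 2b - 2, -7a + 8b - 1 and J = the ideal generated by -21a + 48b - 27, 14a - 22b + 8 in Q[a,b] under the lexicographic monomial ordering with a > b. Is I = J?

For a fixed monomial order, each ideal has a unique reduced Gröbner basis; comparing bases decides equality.
Buchberger on the first generating set:
f_1 = 2b - 2, LT = b.
f_2 = -7a + 8b - 1, LT = a.

The S-polynomials (S(f_1,f_2)) all reduce to 0 modulo the current basis, so we have a Gröbner basis.
Inter-reduce: drop elements whose leading term is divisible by another's, tail-reduce, and make monic.
Reduced Gröbner basis: {a - 1, b - 1}.

Buchberger on the second generating set:
h_1 = -21a + 48b - 27, LT = a.
h_2 = 14a - 22b + 8, LT = a.

S(h_1,h_2): lcm = a. S = -5/7b + 5/7.
  reduce S modulo (h_1, h_2):
  remainder -5/7b + 5/7 ≠ 0; add k_3 = -5/7b + 5/7 to the basis.

The other S-polynomials (S(h_1,k_3), S(h_2,k_3)) all reduce to 0 modulo the current basis, so we have a Gröbner basis.
Inter-reduce: drop elements whose leading term is divisible by another's, tail-reduce, and make monic.
Reduced Gröbner basis: {a - 1, b - 1}.

These coincide, so the ideals are equal.

Yes, the ideals are equal.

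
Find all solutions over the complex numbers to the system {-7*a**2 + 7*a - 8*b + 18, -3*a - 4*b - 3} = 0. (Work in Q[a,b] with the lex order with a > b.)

{(3, -3), (-8/7, 3/28)}

Compute a lex Gröbner basis by Buchberger's algorithm.
f_1 = -7*a**2 + 7*a - 8*b + 18, LT = a**2.
f_2 = -3*a - 4*b - 3, LT = a.

S(f_1,f_2): lcm = a**2. S = -4/3*a*b - 2*a + 8/7*b - 18/7.
  reduce S modulo (f_1, f_2):
  remainder 16/9*b**2 + 36/7*b - 4/7 ≠ 0; add h_3 = 16/9*b**2 + 36/7*b - 4/7 to the basis.

The other S-polynomials (S(f_1,h_3), S(f_2,h_3)) all reduce to 0 modulo the current basis, so we have a Gröbner basis.
Inter-reduce: drop elements whose leading term is divisible by another's, tail-reduce, and make monic.
Reduced Gröbner basis: {a + 4/3*b + 1, b**2 + 81/28*b - 9/28}.

A lex Gröbner basis eliminates variables successively. Here b**2 + 81/28*b - 9/28 depends only on b, with roots {-3, 3/28}; lifting each root through the earlier basis elements recovers the full solutions.
  b = -3: the earlier basis element becomes a - 3 = 0, giving a = 3 — point (3, -3).
  b = 3/28: the earlier basis element becomes a + 8/7 = 0, giving a = -8/7 — point (-8/7, 3/28).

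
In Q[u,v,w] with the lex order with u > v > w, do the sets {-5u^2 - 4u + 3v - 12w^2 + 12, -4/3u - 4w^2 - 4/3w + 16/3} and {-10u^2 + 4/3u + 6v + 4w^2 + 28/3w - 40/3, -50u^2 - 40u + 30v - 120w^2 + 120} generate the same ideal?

For a fixed monomial order, each ideal has a unique reduced Gröbner basis; comparing bases decides equality.
Buchberger on the first generating set:
f_1 = -5u^2 - 4u + 3v - 12w^2 + 12, LT = u^2.
f_2 = -4/3u - 4w^2 - 4/3w + 16/3, LT = u.

S(f_1,f_2): lcm = u^2. S = -3uw^2 - uw + 24/5u - 3/5v + 12/5w^2 - 12/5.
  leading term uw^2: subtract (9/4w^2)·f_2 from -3uw^2 - uw + 24/5u - 3/5v + 12/5w^2 - 12/5 → -uw + 24/5u - 3/5v + 9w^4 + 3w^3 - 48/5w^2 - 12/5
  leading term uw: subtract (3/4w)·f_2 from -uw + 24/5u - 3/5v + 9w^4 + 3w^3 - 48/5w^2 - 12/5 → 24/5u - 3/5v + 9w^4 + 6w^3 - 43/5w^2 - 4w - 12/5
  leading term u: subtract (-18/5)·f_2 from 24/5u - 3/5v + 9w^4 + 6w^3 - 43/5w^2 - 4w - 12/5 → -3/5v + 9w^4 + 6w^3 - 23w^2 - 44/5w + 84/5
  leading term v: no divisor's leading term divides it; move -3/5v to the remainder.
  leading term w^4: no divisor's leading term divides it; move 9w^4 to the remainder.
  leading term w^3: no divisor's leading term divides it; move 6w^3 to the remainder.
  leading term w^2: no divisor's leading term divides it; move -23w^2 to the remainder.
  leading term w: no divisor's leading term divides it; move -44/5w to the remainder.
  leading term 1: no divisor's leading term divides it; move 84/5 to the remainder.
  remainder -3/5v + 9w^4 + 6w^3 - 23w^2 - 44/5w + 84/5 ≠ 0; add g_3 = -3/5v + 9w^4 + 6w^3 - 23w^2 - 44/5w + 84/5 to the basis.

S(f_1,g_3): leading monomials are coprime, so the S-polynomial reduces to 0 (Buchberger's first criterion).
S(f_2,g_3): leading monomials are coprime, so the S-polynomial reduces to 0 (Buchberger's first criterion).
Every S-polynomial of the final basis reduces to 0, so we have a Gröbner basis.
Inter-reduce: drop elements whose leading term is divisible by another's, tail-reduce, and make monic.
Reduced Gröbner basis: {u + 3w^2 + w - 4, v - 15w^4 - 10w^3 + 115/3w^2 + 44/3w - 28}.

Buchberger on the second generating set:
h_1 = -10u^2 + 4/3u + 6v + 4w^2 + 28/3w - 40/3, LT = u^2.
h_2 = -50u^2 - 40u + 30v - 120w^2 + 120, LT = u^2.

S(h_1,h_2): lcm = u^2. S = -14/15u - 14/5w^2 - 14/15w + 56/15.
  leading term u: no divisor's leading term divides it; move -14/15u to the remainder.
  leading term w^2: no divisor's leading term divides it; move -14/5w^2 to the remainder.
  leading term w: no divisor's leading term divides it; move -14/15w to the remainder.
  leading term 1: no divisor's leading term divides it; move 56/15 to the remainder.
  remainder -14/15u - 14/5w^2 - 14/15w + 56/15 ≠ 0; add k_3 = -14/15u - 14/5w^2 - 14/15w + 56/15 to the basis.

S(h_1,k_3): lcm = u^2. S = -3uw^2 - uw + 58/15u - 3/5v - 2/5w^2 - 14/15w + 4/3.
  leading term uw^2: subtract (45/14w^2)·k_3 from -3uw^2 - uw + 58/15u - 3/5v - 2/5w^2 - 14/15w + 4/3 → -uw + 58/15u - 3/5v + 9w^4 + 3w^3 - 62/5w^2 - 14/15w + 4/3
  leading term uw: subtract (15/14w)·k_3 from -uw + 58/15u - 3/5v + 9w^4 + 3w^3 - 62/5w^2 - 14/15w + 4/3 → 58/15u - 3/5v + 9w^4 + 6w^3 - 57/5w^2 - 74/15w + 4/3
  leading term u: subtract (-29/7)·k_3 from 58/15u - 3/5v + 9w^4 + 6w^3 - 57/5w^2 - 74/15w + 4/3 → -3/5v + 9w^4 + 6w^3 - 23w^2 - 44/5w + 84/5
  leading term v: no divisor's leading term divides it; move -3/5v to the remainder.
  leading term w^4: no divisor's leading term divides it; move 9w^4 to the remainder.
  leading term w^3: no divisor's leading term divides it; move 6w^3 to the remainder.
  leading term w^2: no divisor's leading term divides it; move -23w^2 to the remainder.
  leading term w: no divisor's leading term divides it; move -44/5w to the remainder.
  leading term 1: no divisor's leading term divides it; move 84/5 to the remainder.
  remainder -3/5v + 9w^4 + 6w^3 - 23w^2 - 44/5w + 84/5 ≠ 0; add k_4 = -3/5v + 9w^4 + 6w^3 - 23w^2 - 44/5w + 84/5 to the basis.

S(h_2,k_3): lcm = u^2. S = -3uw^2 - uw + 24/5u - 3/5v + 12/5w^2 - 12/5.
  leading term uw^2: subtract (45/14w^2)·k_3 from -3uw^2 - uw + 24/5u - 3/5v + 12/5w^2 - 12/5 → -uw + 24/5u - 3/5v + 9w^4 + 3w^3 - 48/5w^2 - 12/5
  leading term uw: subtract (15/14w)·k_3 from -uw + 24/5u - 3/5v + 9w^4 + 3w^3 - 48/5w^2 - 12/5 → 24/5u - 3/5v + 9w^4 + 6w^3 - 43/5w^2 - 4w - 12/5
  leading term u: subtract (-36/7)·k_3 from 24/5u - 3/5v + 9w^4 + 6w^3 - 43/5w^2 - 4w - 12/5 → -3/5v + 9w^4 + 6w^3 - 23w^2 - 44/5w + 84/5
  leading term v: subtract (1)·k_4 from -3/5v + 9w^4 + 6w^3 - 23w^2 - 44/5w + 84/5 → 0
  remainder 0.

S(h_1,k_4): leading monomials are coprime, so the S-polynomial reduces to 0 (Buchberger's first criterion).
S(h_2,k_4): leading monomials are coprime, so the S-polynomial reduces to 0 (Buchberger's first criterion).
S(k_3,k_4): leading monomials are coprime, so the S-polynomial reduces to 0 (Buchberger's first criterion).
Every S-polynomial of the final basis reduces to 0, so we have a Gröbner basis.
Inter-reduce: drop elements whose leading term is divisible by another's, tail-reduce, and make monic.
Reduced Gröbner basis: {u + 3w^2 + w - 4, v - 15w^4 - 10w^3 + 115/3w^2 + 44/3w - 28}.

Same reduced basis, so the two generating sets span the same ideal.

Yes, the ideals are equal.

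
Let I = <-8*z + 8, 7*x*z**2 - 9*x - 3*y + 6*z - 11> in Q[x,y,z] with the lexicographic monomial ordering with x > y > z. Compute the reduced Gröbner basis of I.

G = {x + 3/2*y + 5/2, z - 1}

The reduced Gröbner basis is the canonical form of the ideal for this ordering.

f_1 = -8*z + 8, LT = z.
f_2 = 7*x*z**2 - 9*x - 3*y + 6*z - 11, LT = x*z**2.

S(f_1,f_2): lcm = x*z**2. S = -x*z + 9/7*x + 3/7*y - 6/7*z + 11/7.
  reduce S modulo (f_1, f_2):
  remainder 2/7*x + 3/7*y + 5/7 ≠ 0; add g_3 = 2/7*x + 3/7*y + 5/7 to the basis.

The other S-polynomials (S(f_1,g_3), S(f_2,g_3)) all reduce to 0 modulo the current basis, so we have a Gröbner basis.
Inter-reduce: drop elements whose leading term is divisible by another's, tail-reduce, and make monic.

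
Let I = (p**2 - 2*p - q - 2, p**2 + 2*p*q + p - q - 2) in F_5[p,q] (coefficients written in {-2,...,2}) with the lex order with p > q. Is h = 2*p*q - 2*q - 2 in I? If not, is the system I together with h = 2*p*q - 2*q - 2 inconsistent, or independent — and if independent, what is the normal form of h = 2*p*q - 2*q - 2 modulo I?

First compute the reduced Gröbner basis of I by Buchberger's algorithm.
f_1 = p**2 - 2*p - q - 2, LT = p**2.
f_2 = p**2 + 2*p*q + p - q - 2, LT = p**2.

S(f_1,f_2): lcm = p**2. S = -2*p*q + 2*p.
  leading term p*q: no divisor's leading term divides it; move -2*p*q to the remainder.
  leading term p: no divisor's leading term divides it; move 2*p to the remainder.
  remainder -2*p*q + 2*p ≠ 0; add k_3 = -2*p*q + 2*p to the basis.

S(f_1,k_3): lcm = p**2*q. S = p**2 - 2*p*q - q**2 - 2*q.
  leading term p**2: subtract (1)·f_1 from p**2 - 2*p*q - q**2 - 2*q → -2*p*q + 2*p - q**2 - q + 2
  leading term p*q: subtract (1)·k_3 from -2*p*q + 2*p - q**2 - q + 2 → -q**2 - q + 2
  leading term q**2: no divisor's leading term divides it; move -q**2 to the remainder.
  leading term q: no divisor's leading term divides it; move -q to the remainder.
  leading term 1: no divisor's leading term divides it; move 2 to the remainder.
  remainder -q**2 - q + 2 ≠ 0; add k_4 = -q**2 - q + 2 to the basis.

S(f_2,k_3): lcm = p**2*q. S = p**2 + 2*p*q**2 + p*q - q**2 - 2*q.
  leading term p**2: subtract (1)·f_1 from p**2 + 2*p*q**2 + p*q - q**2 - 2*q → 2*p*q**2 + p*q + 2*p - q**2 - q + 2
  leading term p*q**2: subtract (-q)·k_3 from 2*p*q**2 + p*q + 2*p - q**2 - q + 2 → -2*p*q + 2*p - q**2 - q + 2
  leading term p*q: subtract (1)·k_3 from -2*p*q + 2*p - q**2 - q + 2 → -q**2 - q + 2
  leading term q**2: subtract (1)·k_4 from -q**2 - q + 2 → 0
  remainder 0.

S(f_1,k_4): leading monomials are coprime, so the S-polynomial reduces to 0 (Buchberger's first criterion).
S(f_2,k_4): leading monomials are coprime, so the S-polynomial reduces to 0 (Buchberger's first criterion).
S(k_3,k_4): lcm = p*q**2. S = -2*p*q + 2*p.
  leading term p*q: subtract (1)·k_3 from -2*p*q + 2*p → 0
  remainder 0.

Every S-polynomial of the final basis reduces to 0, so we have a Gröbner basis.
Inter-reduce: drop elements whose leading term is divisible by another's, tail-reduce, and make monic.
Reduced Gröbner basis: {p**2 - 2*p - q - 2, p*q - p, q**2 + q - 2}.
Label its elements g_1 = p**2 - 2*p - q - 2, g_2 = p*q - p, g_3 = q**2 + q - 2.

Reduce h = 2*p*q - 2*q - 2 modulo G:
  leading term p*q: subtract (2)·g_2 from 2*p*q - 2*q - 2 → 2*p - 2*q - 2
  leading term p: no divisor's leading term divides it; move 2*p to the remainder.
  leading term q: no divisor's leading term divides it; move -2*q to the remainder.
  leading term 1: no divisor's leading term divides it; move -2 to the remainder.
  normal form = 2*p - 2*q - 2.
The normal form is nonzero, so h ∉ I. Since h minus its normal form lies in I, I + (h) = I + (r) where r = 2*p - 2*q - 2; decide whether this ideal is the whole ring.
Run Buchberger on G together with r (pairs among the g_i already reduce to 0 since G is a Gröbner basis):
g_1 = p**2 - 2*p - q - 2, LT = p**2.
g_2 = p*q - p, LT = p*q.
g_3 = q**2 + q - 2, LT = q**2.
r = 2*p - 2*q - 2, LT = p.

S(g_1,g_2): lcm = p**2*q. S = p**2 - 2*p*q - q**2 - 2*q.
  leading term p**2: subtract (1)·g_1 from p**2 - 2*p*q - q**2 - 2*q → -2*p*q + 2*p - q**2 - q + 2
  leading term p*q: subtract (-2)·g_2 from -2*p*q + 2*p - q**2 - q + 2 → -q**2 - q + 2
  leading term q**2: subtract (-1)·g_3 from -q**2 - q + 2 → 0
  remainder 0.

S(g_1,g_3): leading monomials are coprime, so the S-polynomial reduces to 0 (Buchberger's first criterion).
S(g_1,r): lcm = p**2. S = p*q - p - q - 2.
  leading term p*q: subtract (1)·g_2 from p*q - p - q - 2 → -q - 2
  leading term q: no divisor's leading term divides it; move -q to the remainder.
  leading term 1: no divisor's leading term divides it; move -2 to the remainder.
  remainder -q - 2 ≠ 0; add m_5 = -q - 2 to the basis.

S(g_2,g_3): lcm = p*q**2. S = -2*p*q + 2*p.
  leading term p*q: subtract (-2)·g_2 from -2*p*q + 2*p → 0
  remainder 0.

S(g_2,r): lcm = p*q. S = -p + q**2 + q.
  leading term p: subtract (2)·r from -p + q**2 + q → q**2 - 1
  leading term q**2: subtract (1)·g_3 from q**2 - 1 → -q + 1
  leading term q: subtract (1)·m_5 from -q + 1 → -2
  leading term 1: no divisor's leading term divides it; move -2 to the remainder.
  remainder -2 ≠ 0; add m_6 = -2 to the basis.

S(g_3,r): leading monomials are coprime, so the S-polynomial reduces to 0 (Buchberger's first criterion).
S(g_1,m_5): leading monomials are coprime, so the S-polynomial reduces to 0 (Buchberger's first criterion).
S(g_2,m_5): lcm = p*q. S = 2*p.
  leading term p: subtract (1)·r from 2*p → 2*q + 2
  leading term q: subtract (-2)·m_5 from 2*q + 2 → -2
  leading term 1: subtract (1)·m_6 from -2 → 0
  remainder 0.

S(g_3,m_5): lcm = q**2. S = -q - 2.
  leading term q: subtract (1)·m_5 from -q - 2 → 0
  remainder 0.

S(r,m_5): leading monomials are coprime, so the S-polynomial reduces to 0 (Buchberger's first criterion).
S(g_1,m_6): leading monomials are coprime, so the S-polynomial reduces to 0 (Buchberger's first criterion).
S(g_2,m_6): leading monomials are coprime, so the S-polynomial reduces to 0 (Buchberger's first criterion).
S(g_3,m_6): leading monomials are coprime, so the S-polynomial reduces to 0 (Buchberger's first criterion).
S(r,m_6): leading monomials are coprime, so the S-polynomial reduces to 0 (Buchberger's first criterion).
S(m_5,m_6): leading monomials are coprime, so the S-polynomial reduces to 0 (Buchberger's first criterion).
Every S-polynomial of the final basis reduces to 0, so we have a Gröbner basis.
Inter-reduce: drop elements whose leading term is divisible by another's, tail-reduce, and make monic.
Reduced Gröbner basis: {1}.
The reduced Gröbner basis of I + (h) is {1}: the ideal is the whole ring, so the enlarged system has no common solution — adjoining h is inconsistent.

Adjoining 2*p*q - 2*q - 2 makes the ideal the whole ring: the system is inconsistent.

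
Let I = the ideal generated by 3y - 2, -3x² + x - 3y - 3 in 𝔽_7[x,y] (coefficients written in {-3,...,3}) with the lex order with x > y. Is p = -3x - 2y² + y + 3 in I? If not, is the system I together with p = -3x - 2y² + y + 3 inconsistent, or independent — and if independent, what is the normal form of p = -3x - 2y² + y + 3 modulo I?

First compute the reduced Gröbner basis of I by Buchberger's algorithm.
f_1 = 3y - 2, LT = y.
f_2 = -3x² + x - 3y - 3, LT = x².

The S-polynomials (S(f_1,f_2)) all reduce to 0 modulo the current basis, so we have a Gröbner basis.
Inter-reduce: drop elements whose leading term is divisible by another's, tail-reduce, and make monic.
Reduced Gröbner basis: {x² + 2x - 3, y - 3}.
Label its elements g_1 = x² + 2x - 3, g_2 = y - 3.

Reduce p = -3x - 2y² + y + 3 modulo G:
  leading term x: no divisor's leading term divides it; move -3x to the remainder.
  leading term y²: subtract (-2y)·g_2 from -2y² + y + 3 → 2y + 3
  leading term y: subtract (2)·g_2 from 2y + 3 → 2
  leading term 1: no divisor's leading term divides it; move 2 to the remainder.
  normal form = -3x + 2.
The normal form is nonzero, so p ∉ I. Since p minus its normal form lies in I, I + (p) = I + (r) where r = -3x + 2; decide whether this ideal is the whole ring.
Run Buchberger on G together with r (pairs among the g_i already reduce to 0 since G is a Gröbner basis):
g_1 = x² + 2x - 3, LT = x².
g_2 = y - 3, LT = y.
r = -3x + 2, LT = x.

S(g_1,r): lcm = x². S = -2x - 3.
  reduce S modulo (g_1, g_2, r):
  remainder -2 ≠ 0; add m_4 = -2 to the basis.

The other S-polynomials (S(g_1,g_2), S(g_2,r), S(g_1,m_4), S(g_2,m_4), S(r,m_4)) all reduce to 0 modulo the current basis, so we have a Gröbner basis.
Inter-reduce: drop elements whose leading term is divisible by another's, tail-reduce, and make monic.
Reduced Gröbner basis: {1}.
The reduced Gröbner basis of I + (p) is {1}: the ideal is the whole ring, so the enlarged system has no common solution — adjoining p is inconsistent.

Adjoining -3x - 2y² + y + 3 makes the ideal the whole ring: the system is inconsistent.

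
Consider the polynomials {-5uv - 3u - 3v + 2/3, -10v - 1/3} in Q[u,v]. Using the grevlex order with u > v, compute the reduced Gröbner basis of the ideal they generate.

G = {u - 23/85, v + 1/30}

f_1 = -5uv - 3u - 3v + 2/3, LT = uv.
f_2 = -10v - 1/3, LT = v.

S(f_1,f_2): lcm = uv. S = 17/30u + 3/5v - 2/15.
  reduce S modulo (f_1, f_2):
  remainder 17/30u - 23/150 ≠ 0; add g_3 = 17/30u - 23/150 to the basis.

The other S-polynomials (S(f_1,g_3), S(f_2,g_3)) all reduce to 0 modulo the current basis, so we have a Gröbner basis.
Inter-reduce: drop elements whose leading term is divisible by another's, tail-reduce, and make monic.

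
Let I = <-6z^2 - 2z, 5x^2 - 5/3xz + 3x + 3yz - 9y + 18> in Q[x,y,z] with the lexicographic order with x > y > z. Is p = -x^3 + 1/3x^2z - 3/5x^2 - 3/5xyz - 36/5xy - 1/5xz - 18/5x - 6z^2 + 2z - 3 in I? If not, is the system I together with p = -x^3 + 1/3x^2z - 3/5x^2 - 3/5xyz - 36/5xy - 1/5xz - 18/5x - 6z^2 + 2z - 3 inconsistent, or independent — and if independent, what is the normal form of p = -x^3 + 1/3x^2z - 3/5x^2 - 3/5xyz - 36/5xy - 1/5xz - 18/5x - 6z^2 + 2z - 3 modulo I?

First compute the reduced Gröbner basis of I by Buchberger's algorithm.
f_1 = -6z^2 - 2z, LT = z^2.
f_2 = 5x^2 - 5/3xz + 3x + 3yz - 9y + 18, LT = x^2.

The S-polynomials (S(f_1,f_2)) all reduce to 0 modulo the current basis, so we have a Gröbner basis.
Inter-reduce: drop elements whose leading term is divisible by another's, tail-reduce, and make monic.
Reduced Gröbner basis: {x^2 - 1/3xz + 3/5x + 3/5yz - 9/5y + 18/5, z^2 + 1/3z}.
Label its elements g_1 = x^2 - 1/3xz + 3/5x + 3/5yz - 9/5y + 18/5, g_2 = z^2 + 1/3z.

Reduce p = -x^3 + 1/3x^2z - 3/5x^2 - 3/5xyz - 36/5xy - 1/5xz - 18/5x - 6z^2 + 2z - 3 modulo G:
  leading term x^3: subtract (-x)·g_1 from -x^3 + 1/3x^2z - 3/5x^2 - 3/5xyz - 36/5xy - 1/5xz - 18/5x - 6z^2 + 2z - 3 → -9xy - 1/5xz - 6z^2 + 2z - 3
  leading term xy: no divisor's leading term divides it; move -9xy to the remainder.
  leading term xz: no divisor's leading term divides it; move -1/5xz to the remainder.
  leading term z^2: subtract (-6)·g_2 from -6z^2 + 2z - 3 → 4z - 3
  leading term z: no divisor's leading term divides it; move 4z to the remainder.
  leading term 1: no divisor's leading term divides it; move -3 to the remainder.
  normal form = -9xy - 1/5xz + 4z - 3.
The normal form is nonzero, so p ∉ I. Since p minus its normal form lies in I, I + (p) = I + (r) where r = -9xy - 1/5xz + 4z - 3; decide whether this ideal is the whole ring.
Run Buchberger on G together with r (pairs among the g_i already reduce to 0 since G is a Gröbner basis):
g_1 = x^2 - 1/3xz + 3/5x + 3/5yz - 9/5y + 18/5, LT = x^2.
g_2 = z^2 + 1/3z, LT = z^2.
r = -9xy - 1/5xz + 4z - 3, LT = xy.

S(g_1,r): lcm = x^2y. S = -1/45x^2z - 1/3xyz + 3/5xy + 4/9xz - 1/3x + 3/5y^2z - 9/5y^2 + 18/5y.
  reduce S modulo (g_1, g_2, r):
  remainder 4/9xz - 1/3x + 3/5y^2z - 9/5y^2 - 2/45yz + 18/5y + 1027/2025z - 1/5 ≠ 0; add m_4 = 4/9xz - 1/3x + 3/5y^2z - 9/5y^2 - 2/45yz + 18/5y + 1027/2025z - 1/5 to the basis.

S(g_2,m_4): lcm = xz^2. S = 13/12xz - 27/20y^2z^2 + 81/20y^2z + 1/10yz^2 - 81/10yz - 1027/900z^2 + 9/20z.
  reduce S modulo (g_1, g_2, r, m_4):
  remainder 13/16x + 243/80y^2z + 351/80y^2 - 321/40yz - 351/40y - 487/1200z + 39/80 ≠ 0; add m_5 = 13/16x + 243/80y^2z + 351/80y^2 - 321/40yz - 351/40y - 487/1200z + 39/80 to the basis.

S(r,m_4): lcm = xyz. S = 3/4xy + 1/45xz^2 - 27/20y^3z + 81/20y^3 + 1/10y^2z - 81/10y^2 - 1027/900yz + 9/20y - 4/9z^2 + 1/3z.
  reduce S modulo (g_1, g_2, r, m_4, m_5):
  remainder -27/20y^3z + 81/20y^3 + 1/5y^2z - 81/10y^2 - 3569/2700yz + 9/20y + 50621/60750z - 1/4 ≠ 0; add m_6 = -27/20y^3z + 81/20y^3 + 1/5y^2z - 81/10y^2 - 3569/2700yz + 9/20y + 50621/60750z - 1/4 to the basis.

S(r,m_5): lcm = xy. S = 1/45xz - 243/65y^3z - 27/5y^3 + 642/65y^2z + 54/5y^2 + 487/975yz - 3/5y - 4/9z + 1/3.
  reduce S modulo (g_1, g_2, r, m_4, m_5, m_6):
  remainder -216/13y^3 + 120/13y^2z + 432/13y^2 + 12656/2925yz - 24/13y - 28036/10125z + 40/39 ≠ 0; add m_7 = -216/13y^3 + 120/13y^2z + 432/13y^2 + 12656/2925yz - 24/13y - 28036/10125z + 40/39 to the basis.

The other S-polynomials (S(g_1,g_2), S(g_2,r), S(g_1,m_4), S(g_1,m_5), S(g_2,m_5), S(m_4,m_5), S(g_1,m_6), S(g_2,m_6), S(r,m_6), S(m_4,m_6), S(m_5,m_6), S(g_1,m_7), S(g_2,m_7), S(r,m_7), S(m_4,m_7), S(m_5,m_7), S(m_6,m_7)) all reduce to 0 modulo the current basis, so we have a Gröbner basis.
Inter-reduce: drop elements whose leading term is divisible by another's, tail-reduce, and make monic.
Reduced Gröbner basis: {x + 243/65y^2z + 27/5y^2 - 642/65yz - 54/5y - 487/975z + 3/5, y^3 - 5/9y^2z - 2y^2 - 1582/6075yz + 1/9y + 91117/546750z - 5/81, z^2 + 1/3z}.
The reduced Gröbner basis of I + (p) is {x + 243/65y^2z + 27/5y^2 - 642/65yz - 54/5y - 487/975z + 3/5, y^3 - 5/9y^2z - 2y^2 - 1582/6075yz + 1/9y + 91117/546750z - 5/81, z^2 + 1/3z} ≠ {1}, a proper ideal, so the enlarged system stays consistent: p is independent of I, with normal form -9xy - 1/5xz + 4z - 3.

Ideal membership is decidable via reduction modulo a Gröbner basis.

-x^3 + 1/3x^2z - 3/5x^2 - 3/5xyz - 36/5xy - 1/5xz - 18/5x - 6z^2 + 2z - 3 is independent of I; its normal form modulo I is -9xy - 1/5xz + 4z - 3.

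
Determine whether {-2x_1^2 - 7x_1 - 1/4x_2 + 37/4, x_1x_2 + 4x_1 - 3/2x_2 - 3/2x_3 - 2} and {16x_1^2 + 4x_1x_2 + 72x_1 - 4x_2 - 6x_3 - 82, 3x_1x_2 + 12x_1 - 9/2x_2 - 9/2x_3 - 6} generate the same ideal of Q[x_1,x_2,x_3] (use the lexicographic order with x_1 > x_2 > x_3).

Two ideals are equal iff their reduced Gröbner bases coincide (the reduced basis is unique for a fixed ordering).
Buchberger on the first generating set:
f_1 = -2x_1^2 - 7x_1 - 1/4x_2 + 37/4, LT = x_1^2.
f_2 = x_1x_2 + 4x_1 - 3/2x_2 - 3/2x_3 - 2, LT = x_1x_2.

S(f_1,f_2): lcm = x_1^2x_2. S = -4x_1^2 + 5x_1x_2 + 3/2x_1x_3 + 2x_1 + 1/8x_2^2 - 37/8x_2.
  leading term x_1^2: subtract (2)·f_1 from -4x_1^2 + 5x_1x_2 + 3/2x_1x_3 + 2x_1 + 1/8x_2^2 - 37/8x_2 → 5x_1x_2 + 3/2x_1x_3 + 16x_1 + 1/8x_2^2 - 33/8x_2 - 37/2
  leading term x_1x_2: subtract (5)·f_2 from 5x_1x_2 + 3/2x_1x_3 + 16x_1 + 1/8x_2^2 - 33/8x_2 - 37/2 → 3/2x_1x_3 - 4x_1 + 1/8x_2^2 + 27/8x_2 + 15/2x_3 - 17/2
  leading term x_1x_3: no divisor's leading term divides it; move 3/2x_1x_3 to the remainder.
  leading term x_1: no divisor's leading term divides it; move -4x_1 to the remainder.
  leading term x_2^2: no divisor's leading term divides it; move 1/8x_2^2 to the remainder.
  leading term x_2: no divisor's leading term divides it; move 27/8x_2 to the remainder.
  leading term x_3: no divisor's leading term divides it; move 15/2x_3 to the remainder.
  leading term 1: no divisor's leading term divides it; move -17/2 to the remainder.
  remainder 3/2x_1x_3 - 4x_1 + 1/8x_2^2 + 27/8x_2 + 15/2x_3 - 17/2 ≠ 0; add g_3 = 3/2x_1x_3 - 4x_1 + 1/8x_2^2 + 27/8x_2 + 15/2x_3 - 17/2 to the basis.

S(f_2,g_3): lcm = x_1x_2x_3. S = 8/3x_1x_2 + 4x_1x_3 - 1/12x_2^3 - 9/4x_2^2 - 13/2x_2x_3 + 17/3x_2 - 3/2x_3^2 - 2x_3.
  leading term x_1x_2: subtract (8/3)·f_2 from 8/3x_1x_2 + 4x_1x_3 - 1/12x_2^3 - 9/4x_2^2 - 13/2x_2x_3 + 17/3x_2 - 3/2x_3^2 - 2x_3 → 4x_1x_3 - 32/3x_1 - 1/12x_2^3 - 9/4x_2^2 - 13/2x_2x_3 + 29/3x_2 - 3/2x_3^2 + 2x_3 + 16/3
  leading term x_1x_3: subtract (8/3)·g_3 from 4x_1x_3 - 32/3x_1 - 1/12x_2^3 - 9/4x_2^2 - 13/2x_2x_3 + 29/3x_2 - 3/2x_3^2 + 2x_3 + 16/3 → -1/12x_2^3 - 31/12x_2^2 - 13/2x_2x_3 + 2/3x_2 - 3/2x_3^2 - 18x_3 + 28
  leading term x_2^3: no divisor's leading term divides it; move -1/12x_2^3 to the remainder.
  leading term x_2^2: no divisor's leading term divides it; move -31/12x_2^2 to the remainder.
  leading term x_2x_3: no divisor's leading term divides it; move -13/2x_2x_3 to the remainder.
  leading term x_2: no divisor's leading term divides it; move 2/3x_2 to the remainder.
  leading term x_3^2: no divisor's leading term divides it; move -3/2x_3^2 to the remainder.
  leading term x_3: no divisor's leading term divides it; move -18x_3 to the remainder.
  leading term 1: no divisor's leading term divides it; move 28 to the remainder.
  remainder -1/12x_2^3 - 31/12x_2^2 - 13/2x_2x_3 + 2/3x_2 - 3/2x_3^2 - 18x_3 + 28 ≠ 0; add g_4 = -1/12x_2^3 - 31/12x_2^2 - 13/2x_2x_3 + 2/3x_2 - 3/2x_3^2 - 18x_3 + 28 to the basis.

The other S-polynomials (S(f_1,g_3), S(f_1,g_4), S(f_2,g_4), S(g_3,g_4)) all reduce to 0 modulo the current basis, so we have a Gröbner basis.
Inter-reduce: drop elements whose leading term is divisible by another's, tail-reduce, and make monic.
Reduced Gröbner basis: {x_1^2 + 7/2x_1 + 1/8x_2 - 37/8, x_1x_2 + 4x_1 - 3/2x_2 - 3/2x_3 - 2, x_1x_3 - 8/3x_1 + 1/12x_2^2 + 9/4x_2 + 5x_3 - 17/3, x_2^3 + 31x_2^2 + 78x_2x_3 - 8x_2 + 18x_3^2 + 216x_3 - 336}.

Buchberger on the second generating set:
h_1 = 16x_1^2 + 4x_1x_2 + 72x_1 - 4x_2 - 6x_3 - 82, LT = x_1^2.
h_2 = 3x_1x_2 + 12x_1 - 9/2x_2 - 9/2x_3 - 6, LT = x_1x_2.

S(h_1,h_2): lcm = x_1^2x_2. S = -4x_1^2 + 1/4x_1x_2^2 + 6x_1x_2 + 3/2x_1x_3 + 2x_1 - 1/4x_2^2 - 3/8x_2x_3 - 41/8x_2.
  leading term x_1^2: subtract (-1/4)·h_1 from -4x_1^2 + 1/4x_1x_2^2 + 6x_1x_2 + 3/2x_1x_3 + 2x_1 - 1/4x_2^2 - 3/8x_2x_3 - 41/8x_2 → 1/4x_1x_2^2 + 7x_1x_2 + 3/2x_1x_3 + 20x_1 - 1/4x_2^2 - 3/8x_2x_3 - 49/8x_2 - 3/2x_3 - 41/2
  leading term x_1x_2^2: subtract (1/12x_2)·h_2 from 1/4x_1x_2^2 + 7x_1x_2 + 3/2x_1x_3 + 20x_1 - 1/4x_2^2 - 3/8x_2x_3 - 49/8x_2 - 3/2x_3 - 41/2 → 6x_1x_2 + 3/2x_1x_3 + 20x_1 + 1/8x_2^2 - 45/8x_2 - 3/2x_3 - 41/2
  leading term x_1x_2: subtract (2)·h_2 from 6x_1x_2 + 3/2x_1x_3 + 20x_1 + 1/8x_2^2 - 45/8x_2 - 3/2x_3 - 41/2 → 3/2x_1x_3 - 4x_1 + 1/8x_2^2 + 27/8x_2 + 15/2x_3 - 17/2
  leading term x_1x_3: no divisor's leading term divides it; move 3/2x_1x_3 to the remainder.
  leading term x_1: no divisor's leading term divides it; move -4x_1 to the remainder.
  leading term x_2^2: no divisor's leading term divides it; move 1/8x_2^2 to the remainder.
  leading term x_2: no divisor's leading term divides it; move 27/8x_2 to the remainder.
  leading term x_3: no divisor's leading term divides it; move 15/2x_3 to the remainder.
  leading term 1: no divisor's leading term divides it; move -17/2 to the remainder.
  remainder 3/2x_1x_3 - 4x_1 + 1/8x_2^2 + 27/8x_2 + 15/2x_3 - 17/2 ≠ 0; add k_3 = 3/2x_1x_3 - 4x_1 + 1/8x_2^2 + 27/8x_2 + 15/2x_3 - 17/2 to the basis.

S(h_2,k_3): lcm = x_1x_2x_3. S = 8/3x_1x_2 + 4x_1x_3 - 1/12x_2^3 - 9/4x_2^2 - 13/2x_2x_3 + 17/3x_2 - 3/2x_3^2 - 2x_3.
  leading term x_1x_2: subtract (8/9)·h_2 from 8/3x_1x_2 + 4x_1x_3 - 1/12x_2^3 - 9/4x_2^2 - 13/2x_2x_3 + 17/3x_2 - 3/2x_3^2 - 2x_3 → 4x_1x_3 - 32/3x_1 - 1/12x_2^3 - 9/4x_2^2 - 13/2x_2x_3 + 29/3x_2 - 3/2x_3^2 + 2x_3 + 16/3
  leading term x_1x_3: subtract (8/3)·k_3 from 4x_1x_3 - 32/3x_1 - 1/12x_2^3 - 9/4x_2^2 - 13/2x_2x_3 + 29/3x_2 - 3/2x_3^2 + 2x_3 + 16/3 → -1/12x_2^3 - 31/12x_2^2 - 13/2x_2x_3 + 2/3x_2 - 3/2x_3^2 - 18x_3 + 28
  leading term x_2^3: no divisor's leading term divides it; move -1/12x_2^3 to the remainder.
  leading term x_2^2: no divisor's leading term divides it; move -31/12x_2^2 to the remainder.
  leading term x_2x_3: no divisor's leading term divides it; move -13/2x_2x_3 to the remainder.
  leading term x_2: no divisor's leading term divides it; move 2/3x_2 to the remainder.
  leading term x_3^2: no divisor's leading term divides it; move -3/2x_3^2 to the remainder.
  leading term x_3: no divisor's leading term divides it; move -18x_3 to the remainder.
  leading term 1: no divisor's leading term divides it; move 28 to the remainder.
  remainder -1/12x_2^3 - 31/12x_2^2 - 13/2x_2x_3 + 2/3x_2 - 3/2x_3^2 - 18x_3 + 28 ≠ 0; add k_4 = -1/12x_2^3 - 31/12x_2^2 - 13/2x_2x_3 + 2/3x_2 - 3/2x_3^2 - 18x_3 + 28 to the basis.

The other S-polynomials (S(h_1,k_3), S(h_1,k_4), S(h_2,k_4), S(k_3,k_4)) all reduce to 0 modulo the current basis, so we have a Gröbner basis.
Inter-reduce: drop elements whose leading term is divisible by another's, tail-reduce, and make monic.
Reduced Gröbner basis: {x_1^2 + 7/2x_1 + 1/8x_2 - 37/8, x_1x_2 + 4x_1 - 3/2x_2 - 3/2x_3 - 2, x_1x_3 - 8/3x_1 + 1/12x_2^2 + 9/4x_2 + 5x_3 - 17/3, x_2^3 + 31x_2^2 + 78x_2x_3 - 8x_2 + 18x_3^2 + 216x_3 - 336}.

The two bases agree; hence the ideals are identical.
The same test decides containment: I ⊆ J iff every generator of I reduces to 0 modulo a Gröbner basis of J.

Yes, the ideals are equal.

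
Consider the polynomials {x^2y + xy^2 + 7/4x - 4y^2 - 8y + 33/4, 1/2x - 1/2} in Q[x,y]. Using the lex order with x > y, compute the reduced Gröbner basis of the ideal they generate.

Buchberger's algorithm terminates because the ascending chain of leading-term ideals stabilizes.

f_1 = x^2y + xy^2 + 7/4x - 4y^2 - 8y + 33/4, LT = x^2y.
f_2 = 1/2x - 1/2, LT = x.

S(f_1,f_2): lcm = x^2y. S = xy^2 + xy + 7/4x - 4y^2 - 8y + 33/4.
  leading term xy^2: subtract (2y^2)·f_2 from xy^2 + xy + 7/4x - 4y^2 - 8y + 33/4 → xy + 7/4x - 3y^2 - 8y + 33/4
  leading term xy: subtract (2y)·f_2 from xy + 7/4x - 3y^2 - 8y + 33/4 → 7/4x - 3y^2 - 7y + 33/4
  leading term x: subtract (7/2)·f_2 from 7/4x - 3y^2 - 7y + 33/4 → -3y^2 - 7y + 10
  leading term y^2: no divisor's leading term divides it; move -3y^2 to the remainder.
  leading term y: no divisor's leading term divides it; move -7y to the remainder.
  leading term 1: no divisor's leading term divides it; move 10 to the remainder.
  remainder -3y^2 - 7y + 10 ≠ 0; add g_3 = -3y^2 - 7y + 10 to the basis.

The other S-polynomials (S(f_1,g_3), S(f_2,g_3)) all reduce to 0 modulo the current basis, so we have a Gröbner basis.
Inter-reduce: drop elements whose leading term is divisible by another's, tail-reduce, and make monic.

G = {x - 1, y^2 + 7/3y - 10/3}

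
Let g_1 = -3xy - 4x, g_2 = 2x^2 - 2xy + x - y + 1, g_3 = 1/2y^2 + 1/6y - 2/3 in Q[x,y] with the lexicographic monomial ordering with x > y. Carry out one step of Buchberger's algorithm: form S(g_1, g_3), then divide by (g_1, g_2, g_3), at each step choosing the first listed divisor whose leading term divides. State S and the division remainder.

lcm(LM(g_1), LM(g_3)) = xy^2.
S = (lcm/LT(g_1))·g_1 − (lcm/LT(g_3))·g_3 = xy + 4/3x.
Reduce S modulo (g_1, g_2, g_3) in that order:
  leading term xy: subtract (-1/3)·g_1 from xy + 4/3x → 0
The remainder is 0, so this S-polynomial contributes no new basis element.
This is the inner loop of Buchberger's algorithm — each nonzero remainder becomes a new basis element.

S(g_1, g_3) = xy + 4/3x; remainder on division = 0.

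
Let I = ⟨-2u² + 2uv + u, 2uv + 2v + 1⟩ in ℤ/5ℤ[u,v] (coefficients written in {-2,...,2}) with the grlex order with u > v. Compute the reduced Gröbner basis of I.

G = {u² + 2u + v - 2, uv + v - 2, v² + 2u + 2v + 2}

f_1 = -2u² + 2uv + u, LT = u².
f_2 = 2uv + 2v + 1, LT = uv.

S(f_1,f_2): lcm = u²v. S = -uv² + uv + 2u.
  reduce S modulo (f_1, f_2):
  remainder v² + 2u + 2v + 2 ≠ 0; add g_3 = v² + 2u + 2v + 2 to the basis.

The other S-polynomials (S(f_1,g_3), S(f_2,g_3)) all reduce to 0 modulo the current basis, so we have a Gröbner basis.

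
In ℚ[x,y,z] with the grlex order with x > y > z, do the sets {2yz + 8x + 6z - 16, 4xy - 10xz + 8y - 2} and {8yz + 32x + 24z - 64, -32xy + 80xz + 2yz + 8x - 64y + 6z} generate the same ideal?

Equality of ideals is decidable: compute both reduced Gröbner bases (unique for the ordering) and check whether they agree.
Buchberger on the first generating set:
f_1 = 2yz + 8x + 6z - 16, LT = yz.
f_2 = 4xy - 10xz + 8y - 2, LT = xy.

S(f_1,f_2): lcm = xyz. S = 5/2xz² + 4x² + 3xz - 2yz - 8x + ½z.
  leading term xz²: no divisor's leading term divides it; move 5/2xz² to the remainder.
  leading term x²: no divisor's leading term divides it; move 4x² to the remainder.
  leading term xz: no divisor's leading term divides it; move 3xz to the remainder.
  leading term yz: subtract (-1)·f_1 from -2yz - 8x + ½z → 13/2z - 16
  leading term z: no divisor's leading term divides it; move 13/2z to the remainder.
  leading term 1: no divisor's leading term divides it; move -16 to the remainder.
  remainder 5/2xz² + 4x² + 3xz + 13/2z - 16 ≠ 0; add g_3 = 5/2xz² + 4x² + 3xz + 13/2z - 16 to the basis.

The other S-polynomials (S(f_1,g_3), S(f_2,g_3)) all reduce to 0 modulo the current basis, so we have a Gröbner basis.
Inter-reduce: drop elements whose leading term is divisible by another's, tail-reduce, and make monic.
Reduced Gröbner basis: {xz² + 8/5x² + 6/5xz + 13/5z - 32/5, xy - 5/2xz + 2y - ½, yz + 4x + 3z - 8}.

Buchberger on the second generating set:
h_1 = 8yz + 32x + 24z - 64, LT = yz.
h_2 = -32xy + 80xz + 2yz + 8x - 64y + 6z, LT = xy.

S(h_1,h_2): lcm = xyz. S = 5/2xz² + 1/16yz² + 4x² + 13/4xz - 2yz + 3/16z² - 8x.
  leading term xz²: no divisor's leading term divides it; move 5/2xz² to the remainder.
  leading term yz²: subtract (1/128z)·h_1 from 1/16yz² + 4x² + 13/4xz - 2yz + 3/16z² - 8x → 4x² + 3xz - 2yz - 8x + ½z
  leading term x²: no divisor's leading term divides it; move 4x² to the remainder.
  leading term xz: no divisor's leading term divides it; move 3xz to the remainder.
  leading term yz: subtract (-¼)·h_1 from -2yz - 8x + ½z → 13/2z - 16
  leading term z: no divisor's leading term divides it; move 13/2z to the remainder.
  leading term 1: no divisor's leading term divides it; move -16 to the remainder.
  remainder 5/2xz² + 4x² + 3xz + 13/2z - 16 ≠ 0; add k_3 = 5/2xz² + 4x² + 3xz + 13/2z - 16 to the basis.

The other S-polynomials (S(h_1,k_3), S(h_2,k_3)) all reduce to 0 modulo the current basis, so we have a Gröbner basis.
Inter-reduce: drop elements whose leading term is divisible by another's, tail-reduce, and make monic.
Reduced Gröbner basis: {xz² + 8/5x² + 6/5xz + 13/5z - 32/5, xy - 5/2xz + 2y - ½, yz + 4x + 3z - 8}.

These coincide, so the ideals are equal.

Yes, the ideals are equal.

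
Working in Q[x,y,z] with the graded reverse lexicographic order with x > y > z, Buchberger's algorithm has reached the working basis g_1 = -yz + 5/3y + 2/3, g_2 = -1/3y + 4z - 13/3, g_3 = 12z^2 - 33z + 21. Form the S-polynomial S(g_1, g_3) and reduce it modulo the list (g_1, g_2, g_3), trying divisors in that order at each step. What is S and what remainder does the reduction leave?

S(g_1, g_3) = 13/12yz - 7/4y - 2/3z; remainder on division = 0.

lcm(LM(g_1), LM(g_3)) = yz^2.
S = (lcm/LT(g_1))·g_1 − (lcm/LT(g_3))·g_3 = 13/12yz - 7/4y - 2/3z.
Reduce S modulo (g_1, g_2, g_3) in that order:
  leading term yz: subtract (-13/12)·g_1 from 13/12yz - 7/4y - 2/3z → 1/18y - 2/3z + 13/18
  leading term y: subtract (-1/6)·g_2 from 1/18y - 2/3z + 13/18 → 0
The remainder is 0, so this S-polynomial contributes no new basis element.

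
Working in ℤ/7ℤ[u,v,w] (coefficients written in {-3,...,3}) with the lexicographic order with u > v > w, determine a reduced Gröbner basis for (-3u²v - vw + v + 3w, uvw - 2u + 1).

G = {u + v²w³ - v²w² - 3vw³ - 2vw² + 2vw - w² + 3, v³w³ - v³w² - 3v²w³ + 3v²w² - 3v²w - 2vw² - 3vw - v + 2w}

f_1 = -3u²v - vw + v + 3w, LT = u²v.
f_2 = uvw - 2u + 1, LT = uvw.

S(f_1,f_2): lcm = u²vw. S = 2u² - u - 2vw² + 2vw - w².
  reduce S modulo (f_1, f_2):
  remainder 2u² - u - 2vw² + 2vw - w² ≠ 0; add g_3 = 2u² - u - 2vw² + 2vw - w² to the basis.

S(f_1,g_3): lcm = u²v. S = -3uv + v²w² - v²w - 3vw² - 2vw + 2v - w.
  reduce S modulo (f_1, f_2, g_3):
  remainder -3uv + v²w² - v²w - 3vw² - 2vw + 2v - w ≠ 0; add g_4 = -3uv + v²w² - v²w - 3vw² - 2vw + 2v - w to the basis.

S(f_2,g_3): lcm = u²vw. S = -2u² - 3uvw + u + v²w³ - v²w² - 3vw³.
  reduce S modulo (f_1, f_2, g_3, g_4):
  remainder u + v²w³ - v²w² - 3vw³ - 2vw² + 2vw - w² + 3 ≠ 0; add g_5 = u + v²w³ - v²w² - 3vw³ - 2vw² + 2vw - w² + 3 to the basis.

S(f_2,g_5): lcm = uvw. S = -2u - v³w⁴ + v³w³ + 3v²w⁴ + 2v²w³ - 2v²w² + vw³ - 3vw + 1.
  reduce S modulo (f_1, f_2, g_3, g_4, g_5):
  remainder -v³w⁴ + v³w³ + 3v²w⁴ - 3v²w³ + 3v²w² + 2vw³ + 3vw² + vw - 2w² ≠ 0; add g_6 = -v³w⁴ + v³w³ + 3v²w⁴ - 3v²w³ + 3v²w² + 2vw³ + 3vw² + vw - 2w² to the basis.

S(g_4,g_5): lcm = uv. S = -v³w³ + v³w² + 3v²w³ - 3v²w² + 3v²w + 2vw² + 3vw + v - 2w.
  reduce S modulo (f_1, f_2, g_3, g_4, g_5, g_6):
  remainder -v³w³ + v³w² + 3v²w³ - 3v²w² + 3v²w + 2vw² + 3vw + v - 2w ≠ 0; add g_7 = -v³w³ + v³w² + 3v²w³ - 3v²w² + 3v²w + 2vw² + 3vw + v - 2w to the basis.

The other S-polynomials (S(f_1,g_4), S(f_2,g_4), S(g_3,g_4), S(f_1,g_5), S(g_3,g_5), S(f_1,g_6), S(f_2,g_6), S(g_3,g_6), S(g_4,g_6), S(g_5,g_6), S(f_1,g_7), S(f_2,g_7), S(g_3,g_7), S(g_4,g_7), S(g_5,g_7), S(g_6,g_7)) all reduce to 0 modulo the current basis, so we have a Gröbner basis.
Inter-reduce: drop elements whose leading term is divisible by another's, tail-reduce, and make monic.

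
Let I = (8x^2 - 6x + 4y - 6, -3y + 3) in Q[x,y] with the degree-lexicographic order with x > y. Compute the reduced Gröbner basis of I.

f_1 = 8x^2 - 6x + 4y - 6, LT = x^2.
f_2 = -3y + 3, LT = y.

The S-polynomials (S(f_1,f_2)) all reduce to 0 modulo the current basis, so we have a Gröbner basis.

G = {x^2 - 3/4x - 1/4, y - 1}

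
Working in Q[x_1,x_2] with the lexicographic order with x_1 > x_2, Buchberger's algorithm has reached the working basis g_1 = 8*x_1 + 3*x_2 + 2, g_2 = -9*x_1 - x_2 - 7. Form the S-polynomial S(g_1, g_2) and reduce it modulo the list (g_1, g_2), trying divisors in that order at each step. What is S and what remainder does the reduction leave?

lcm(LM(g_1), LM(g_2)) = x_1.
S = (lcm/LT(g_1))·g_1 − (lcm/LT(g_2))·g_2 = 19/72*x_2 - 19/36.
Reduce S modulo (g_1, g_2) in that order:
  leading term x_2: no divisor's leading term divides it; move 19/72*x_2 to the remainder.
  leading term 1: no divisor's leading term divides it; move -19/36 to the remainder.
The remainder 19/72*x_2 - 19/36 is nonzero, so it would be added as the next basis element.

S(g_1, g_2) = 19/72*x_2 - 19/36; remainder on division = 19/72*x_2 - 19/36.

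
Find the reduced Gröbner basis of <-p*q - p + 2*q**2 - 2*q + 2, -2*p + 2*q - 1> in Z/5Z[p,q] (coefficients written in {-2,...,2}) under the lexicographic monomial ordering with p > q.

f_1 = -p*q - p + 2*q**2 - 2*q + 2, LT = p*q.
f_2 = -2*p + 2*q - 1, LT = p.

S(f_1,f_2): lcm = p*q. S = p - q**2 - q - 2.
  leading term p: subtract (2)·f_2 from p - q**2 - q - 2 → -q**2
  leading term q**2: no divisor's leading term divides it; move -q**2 to the remainder.
  remainder -q**2 ≠ 0; add g_3 = -q**2 to the basis.

The other S-polynomials (S(f_1,g_3), S(f_2,g_3)) all reduce to 0 modulo the current basis, so we have a Gröbner basis.
Inter-reduce: drop elements whose leading term is divisible by another's, tail-reduce, and make monic.

G = {p - q - 2, q**2}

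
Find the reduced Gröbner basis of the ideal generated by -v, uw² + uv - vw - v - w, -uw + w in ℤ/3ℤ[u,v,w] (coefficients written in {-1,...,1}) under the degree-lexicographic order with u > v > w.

G = {uw - w, w² - w, v}

f_1 = -v, LT = v.
f_2 = uw² + uv - vw - v - w, LT = uw².
f_3 = -uw + w, LT = uw.

S(f_2,f_3): lcm = uw². S = uv - vw + w² - v - w.
  reduce S modulo (f_1, f_2, f_3):
  remainder w² - w ≠ 0; add g_4 = w² - w to the basis.

The other S-polynomials (S(f_1,f_2), S(f_1,f_3), S(f_1,g_4), S(f_2,g_4), S(f_3,g_4)) all reduce to 0 modulo the current basis, so we have a Gröbner basis.
Inter-reduce: drop elements whose leading term is divisible by another's, tail-reduce, and make monic.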